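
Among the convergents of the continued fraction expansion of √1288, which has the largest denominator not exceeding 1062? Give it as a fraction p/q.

23220/647

√1288 = [35; 1, 7, 1, 70, …] (period length 4).
Convergents:
  p_0/q_0 = 35/1
  p_1/q_1 = 36/1
  p_2/q_2 = 287/8
  p_3/q_3 = 323/9
  p_4/q_4 = 22897/638
  p_5/q_5 = 23220/647
  p_6/q_6 = 185437/5167
q_5 = 647 ≤ 1062 < 5167 = q_6, so the answer is 23220/647.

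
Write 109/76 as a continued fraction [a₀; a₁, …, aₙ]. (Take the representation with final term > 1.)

[1; 2, 3, 3, 3]

109 = 1×76 + 33
76 = 2×33 + 10
33 = 3×10 + 3
10 = 3×3 + 1
3 = 3×1 + 0  (stop)
So 109/76 = [1; 2, 3, 3, 3].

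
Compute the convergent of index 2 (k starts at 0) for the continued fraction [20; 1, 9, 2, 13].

Using pₖ = aₖpₖ₋₁ + pₖ₋₂, qₖ = aₖqₖ₋₁ + qₖ₋₂ (with p₋₁=1, p₋₂=0, q₋₁=0, q₋₂=1):
  k=0: a=20, p=20, q=1
  k=1: a=1, p=21, q=1
  k=2: a=9, p=209, q=10

209/10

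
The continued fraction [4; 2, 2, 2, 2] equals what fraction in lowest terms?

128/29

Fold from the inside: start with 2/1.
  2 + 1/2 = 5/2
  2 + 2/5 = 12/5
  2 + 5/12 = 29/12
  4 + 12/29 = 128/29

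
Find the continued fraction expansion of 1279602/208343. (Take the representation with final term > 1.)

1279602 = 6*208343 + 29544
208343 = 7*29544 + 1535
29544 = 19*1535 + 379
1535 = 4*379 + 19
379 = 19*19 + 18
19 = 1*18 + 1
18 = 18*1 + 0  (stop)
So 1279602/208343 = [6; 7, 19, 4, 19, 1, 18].

[6; 7, 19, 4, 19, 1, 18]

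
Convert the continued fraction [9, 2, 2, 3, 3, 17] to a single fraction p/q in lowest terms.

Using pₖ = aₖpₖ₋₁ + pₖ₋₂ and qₖ = aₖqₖ₋₁ + qₖ₋₂:
  k=0: a=9, p=9, q=1
  k=1: a=2, p=19, q=2
  k=2: a=2, p=47, q=5
  k=3: a=3, p=160, q=17
  k=4: a=3, p=527, q=56
  k=5: a=17, p=9119, q=969

9119/969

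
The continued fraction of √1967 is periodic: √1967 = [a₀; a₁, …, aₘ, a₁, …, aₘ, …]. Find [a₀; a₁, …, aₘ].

a₀ = ⌊√1967⌋ = 44.
With m₀=0, d₀=1 and mₖ₊₁ = dₖaₖ − mₖ, dₖ₊₁ = (n − mₖ₊₁²)/dₖ, aₖ₊₁ = ⌊(a₀+mₖ₊₁)/dₖ₊₁⌋:
  k=1: m=44, d=31, a=2
  k=2: m=18, d=53, a=1
  k=3: m=35, d=14, a=5
  k=4: m=35, d=53, a=1
  k=5: m=18, d=31, a=2
  k=6: m=44, d=1, a=88
d=1 and a=2a₀=88 at k=6, so the next step gives (m, d) = (44, 31) again — its k=1 value — and the period has length 6.

[44; 2, 1, 5, 1, 2, 88]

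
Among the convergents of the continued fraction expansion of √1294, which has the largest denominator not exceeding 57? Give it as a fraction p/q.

1295/36

√1294 = [35; 1, 34, 1, 70, …] (period length 4).
Convergents:
  p_0/q_0 = 35/1
  p_1/q_1 = 36/1
  p_2/q_2 = 1259/35
  p_3/q_3 = 1295/36
  p_4/q_4 = 91909/2555
q_3 = 36 ≤ 57 < 2555 = q_4, so the answer is 1295/36.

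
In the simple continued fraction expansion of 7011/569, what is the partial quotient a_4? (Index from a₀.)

1

7011 = 12·569 + 183   →  a_0 = 12
569 = 3·183 + 20   →  a_1 = 3
183 = 9·20 + 3   →  a_2 = 9
20 = 6·3 + 2   →  a_3 = 6
3 = 1·2 + 1   →  a_4 = 1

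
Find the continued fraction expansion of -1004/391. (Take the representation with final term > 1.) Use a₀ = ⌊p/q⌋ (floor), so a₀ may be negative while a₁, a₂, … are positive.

-1004 = -3*391 + 169
391 = 2*169 + 53
169 = 3*53 + 10
53 = 5*10 + 3
10 = 3*3 + 1
3 = 3*1 + 0  (stop)
So -1004/391 = [-3; 2, 3, 5, 3, 3].

[-3; 2, 3, 5, 3, 3]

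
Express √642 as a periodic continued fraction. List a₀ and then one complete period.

a₀ = ⌊√642⌋ = 25.

[25; 2, 1, 24, 1, 2, 50]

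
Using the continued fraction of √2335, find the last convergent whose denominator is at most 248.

√2335 = [48; 3, 9, 3, 96, …] (period length 4).
Convergents:
  p_0/q_0 = 48/1
  p_1/q_1 = 145/3
  p_2/q_2 = 1353/28
  p_3/q_3 = 4204/87
  p_4/q_4 = 404937/8380
q_3 = 87 ≤ 248 < 8380 = q_4, so the answer is 4204/87.

4204/87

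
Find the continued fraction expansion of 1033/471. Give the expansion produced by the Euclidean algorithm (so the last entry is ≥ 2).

[2; 5, 5, 1, 2, 5]

1033 = 2*471 + 91
471 = 5*91 + 16
91 = 5*16 + 11
16 = 1*11 + 5
11 = 2*5 + 1
5 = 5*1 + 0  (stop)
So 1033/471 = [2; 5, 5, 1, 2, 5].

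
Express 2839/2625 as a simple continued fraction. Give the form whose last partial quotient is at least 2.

[1; 12, 3, 1, 3, 14]

2839 = 1·2625 + 214
2625 = 12·214 + 57
214 = 3·57 + 43
57 = 1·43 + 14
43 = 3·14 + 1
14 = 14·1 + 0  (stop)
So 2839/2625 = [1; 12, 3, 1, 3, 14].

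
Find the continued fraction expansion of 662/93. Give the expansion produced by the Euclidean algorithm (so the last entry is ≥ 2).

[7; 8, 2, 5]

662 = 7×93 + 11
93 = 8×11 + 5
11 = 2×5 + 1
5 = 5×1 + 0  (stop)
So 662/93 = [7; 8, 2, 5].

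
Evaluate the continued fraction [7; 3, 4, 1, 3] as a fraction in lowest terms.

Using pₖ = aₖpₖ₋₁ + pₖ₋₂ and qₖ = aₖqₖ₋₁ + qₖ₋₂:
  k=0: a=7, p=7, q=1
  k=1: a=3, p=22, q=3
  k=2: a=4, p=95, q=13
  k=3: a=1, p=117, q=16
  k=4: a=3, p=446, q=61

446/61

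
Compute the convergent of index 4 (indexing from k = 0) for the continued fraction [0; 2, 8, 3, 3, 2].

Using pₖ = aₖpₖ₋₁ + pₖ₋₂, qₖ = aₖqₖ₋₁ + qₖ₋₂ (with p₋₁=1, p₋₂=0, q₋₁=0, q₋₂=1):
  k=0: a=0, p=0, q=1
  k=1: a=2, p=1, q=2
  k=2: a=8, p=8, q=17
  k=3: a=3, p=25, q=53
  k=4: a=3, p=83, q=176

83/176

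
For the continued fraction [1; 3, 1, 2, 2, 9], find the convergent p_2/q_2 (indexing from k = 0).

5/4

Using pₖ = aₖpₖ₋₁ + pₖ₋₂, qₖ = aₖqₖ₋₁ + qₖ₋₂ (with p₋₁=1, p₋₂=0, q₋₁=0, q₋₂=1):
  k=0: a=1, p=1, q=1
  k=1: a=3, p=4, q=3
  k=2: a=1, p=5, q=4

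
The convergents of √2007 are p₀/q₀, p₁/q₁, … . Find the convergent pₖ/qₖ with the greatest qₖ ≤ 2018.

√2007 = [44; 1, 3, 1, 88, …] (period length 4).
Convergents:
  p_0/q_0 = 44/1
  p_1/q_1 = 45/1
  p_2/q_2 = 179/4
  p_3/q_3 = 224/5
  p_4/q_4 = 19891/444
  p_5/q_5 = 20115/449
  p_6/q_6 = 80236/1791
  p_7/q_7 = 100351/2240
q_6 = 1791 ≤ 2018 < 2240 = q_7, so the answer is 80236/1791.

80236/1791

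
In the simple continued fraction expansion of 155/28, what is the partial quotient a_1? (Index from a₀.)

1

155 = 5·28 + 15   →  a_0 = 5
28 = 1·15 + 13   →  a_1 = 1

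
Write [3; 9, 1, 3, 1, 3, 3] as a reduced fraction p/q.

Fold from the inside: start with 3/1.
  3 + 1/3 = 10/3
  1 + 3/10 = 13/10
  3 + 10/13 = 49/13
  1 + 13/49 = 62/49
  9 + 49/62 = 607/62
  3 + 62/607 = 1883/607

1883/607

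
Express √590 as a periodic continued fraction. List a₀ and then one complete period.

a₀ = ⌊√590⌋ = 24.

[24; 3, 2, 4, 2, 3, 48]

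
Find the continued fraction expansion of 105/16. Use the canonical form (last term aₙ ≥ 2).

105 = 6·16 + 9
16 = 1·9 + 7
9 = 1·7 + 2
7 = 3·2 + 1
2 = 2·1 + 0  (stop)
So 105/16 = [6; 1, 1, 3, 2].

[6; 1, 1, 3, 2]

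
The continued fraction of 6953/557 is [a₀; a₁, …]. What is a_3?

6953 = 12·557 + 269   →  a_0 = 12
557 = 2·269 + 19   →  a_1 = 2
269 = 14·19 + 3   →  a_2 = 14
19 = 6·3 + 1   →  a_3 = 6

6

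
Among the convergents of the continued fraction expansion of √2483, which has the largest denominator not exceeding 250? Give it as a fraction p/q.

√2483 = [49; 1, 4, 1, 6, 1, 4, 1, 98, …] (period length 8).
Convergents:
  p_0/q_0 = 49/1
  p_1/q_1 = 50/1
  p_2/q_2 = 249/5
  p_3/q_3 = 299/6
  p_4/q_4 = 2043/41
  p_5/q_5 = 2342/47
  p_6/q_6 = 11411/229
  p_7/q_7 = 13753/276
q_6 = 229 ≤ 250 < 276 = q_7, so the answer is 11411/229.

11411/229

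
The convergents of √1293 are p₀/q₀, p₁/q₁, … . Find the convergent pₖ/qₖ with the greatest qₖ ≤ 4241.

√1293 = [35; 1, 22, 1, 70, …] (period length 4).
Convergents:
  p_0/q_0 = 35/1
  p_1/q_1 = 36/1
  p_2/q_2 = 827/23
  p_3/q_3 = 863/24
  p_4/q_4 = 61237/1703
  p_5/q_5 = 62100/1727
  p_6/q_6 = 1427437/39697
q_5 = 1727 ≤ 4241 < 39697 = q_6, so the answer is 62100/1727.

62100/1727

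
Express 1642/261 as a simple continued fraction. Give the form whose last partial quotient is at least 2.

[6; 3, 2, 3, 3, 3]

1642 = 6*261 + 76
261 = 3*76 + 33
76 = 2*33 + 10
33 = 3*10 + 3
10 = 3*3 + 1
3 = 3*1 + 0  (stop)
So 1642/261 = [6; 3, 2, 3, 3, 3].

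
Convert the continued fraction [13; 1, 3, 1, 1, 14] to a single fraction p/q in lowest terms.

1805/131

Using pₖ = aₖpₖ₋₁ + pₖ₋₂ and qₖ = aₖqₖ₋₁ + qₖ₋₂:
  k=0: a=13, p=13, q=1
  k=1: a=1, p=14, q=1
  k=2: a=3, p=55, q=4
  k=3: a=1, p=69, q=5
  k=4: a=1, p=124, q=9
  k=5: a=14, p=1805, q=131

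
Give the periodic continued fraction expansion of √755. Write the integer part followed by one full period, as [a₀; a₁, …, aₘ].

a₀ = ⌊√755⌋ = 27.
With m₀=0, d₀=1 and mₖ₊₁ = dₖaₖ − mₖ, dₖ₊₁ = (n − mₖ₊₁²)/dₖ, aₖ₊₁ = ⌊(a₀+mₖ₊₁)/dₖ₊₁⌋:
  k=1: m=27, d=26, a=2
  k=2: m=25, d=5, a=10
  k=3: m=25, d=26, a=2
  k=4: m=27, d=1, a=54
d=1 and a=2a₀=54 at k=4, so the next step gives (m, d) = (27, 26) again — its k=1 value — and the period has length 4.

[27; 2, 10, 2, 54]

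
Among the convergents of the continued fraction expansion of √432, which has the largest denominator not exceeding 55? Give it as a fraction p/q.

√432 = [20; 1, 3, 1, 1, 1, 3, 1, 40, …] (period length 8).
Convergents:
  p_0/q_0 = 20/1
  p_1/q_1 = 21/1
  p_2/q_2 = 83/4
  p_3/q_3 = 104/5
  p_4/q_4 = 187/9
  p_5/q_5 = 291/14
  p_6/q_6 = 1060/51
  p_7/q_7 = 1351/65
q_6 = 51 ≤ 55 < 65 = q_7, so the answer is 1060/51.

1060/51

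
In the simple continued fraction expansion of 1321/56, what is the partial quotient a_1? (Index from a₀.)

1321 = 23·56 + 33   →  a_0 = 23
56 = 1·33 + 23   →  a_1 = 1

1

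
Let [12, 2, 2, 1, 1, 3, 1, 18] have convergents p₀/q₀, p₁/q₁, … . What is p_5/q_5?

534/43

Using pₖ = aₖpₖ₋₁ + pₖ₋₂, qₖ = aₖqₖ₋₁ + qₖ₋₂ (with p₋₁=1, p₋₂=0, q₋₁=0, q₋₂=1):
  k=0: a=12, p=12, q=1
  k=1: a=2, p=25, q=2
  k=2: a=2, p=62, q=5
  k=3: a=1, p=87, q=7
  k=4: a=1, p=149, q=12
  k=5: a=3, p=534, q=43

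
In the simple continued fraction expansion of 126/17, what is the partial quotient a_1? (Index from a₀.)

126 = 7·17 + 7   →  a_0 = 7
17 = 2·7 + 3   →  a_1 = 2

2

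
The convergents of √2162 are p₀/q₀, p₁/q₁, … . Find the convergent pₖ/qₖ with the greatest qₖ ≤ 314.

√2162 = [46; 2, 92, …] (period length 2).
Convergents:
  p_0/q_0 = 46/1
  p_1/q_1 = 93/2
  p_2/q_2 = 8602/185
  p_3/q_3 = 17297/372
q_2 = 185 ≤ 314 < 372 = q_3, so the answer is 8602/185.

8602/185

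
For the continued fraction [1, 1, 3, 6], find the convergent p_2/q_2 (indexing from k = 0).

7/4

Using pₖ = aₖpₖ₋₁ + pₖ₋₂, qₖ = aₖqₖ₋₁ + qₖ₋₂ (with p₋₁=1, p₋₂=0, q₋₁=0, q₋₂=1):
  k=0: a=1, p=1, q=1
  k=1: a=1, p=2, q=1
  k=2: a=3, p=7, q=4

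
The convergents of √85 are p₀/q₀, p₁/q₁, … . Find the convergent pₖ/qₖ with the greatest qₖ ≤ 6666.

√85 = [9; 4, 1, 1, 4, 18, …] (period length 5).
Convergents:
  p_0/q_0 = 9/1
  p_1/q_1 = 37/4
  p_2/q_2 = 46/5
  p_3/q_3 = 83/9
  p_4/q_4 = 378/41
  p_5/q_5 = 6887/747
  p_6/q_6 = 27926/3029
  p_7/q_7 = 34813/3776
  p_8/q_8 = 62739/6805
q_7 = 3776 ≤ 6666 < 6805 = q_8, so the answer is 34813/3776.

34813/3776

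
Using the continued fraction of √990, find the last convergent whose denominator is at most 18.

409/13

√990 = [31; 2, 6, 2, 62, …] (period length 4).
Convergents:
  p_0/q_0 = 31/1
  p_1/q_1 = 63/2
  p_2/q_2 = 409/13
  p_3/q_3 = 881/28
q_2 = 13 ≤ 18 < 28 = q_3, so the answer is 409/13.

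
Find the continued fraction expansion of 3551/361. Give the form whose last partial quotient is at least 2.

[9; 1, 5, 8, 2, 3]

3551 = 9·361 + 302
361 = 1·302 + 59
302 = 5·59 + 7
59 = 8·7 + 3
7 = 2·3 + 1
3 = 3·1 + 0  (stop)
So 3551/361 = [9; 1, 5, 8, 2, 3].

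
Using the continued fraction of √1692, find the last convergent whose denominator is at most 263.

√1692 = [41; 7, 2, 7, 82, …] (period length 4).
Convergents:
  p_0/q_0 = 41/1
  p_1/q_1 = 288/7
  p_2/q_2 = 617/15
  p_3/q_3 = 4607/112
  p_4/q_4 = 378391/9199
q_3 = 112 ≤ 263 < 9199 = q_4, so the answer is 4607/112.

4607/112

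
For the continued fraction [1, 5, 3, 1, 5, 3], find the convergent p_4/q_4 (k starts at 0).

Using pₖ = aₖpₖ₋₁ + pₖ₋₂, qₖ = aₖqₖ₋₁ + qₖ₋₂ (with p₋₁=1, p₋₂=0, q₋₁=0, q₋₂=1):
  k=0: a=1, p=1, q=1
  k=1: a=5, p=6, q=5
  k=2: a=3, p=19, q=16
  k=3: a=1, p=25, q=21
  k=4: a=5, p=144, q=121

144/121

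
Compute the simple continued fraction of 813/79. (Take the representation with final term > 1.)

813 = 10×79 + 23
79 = 3×23 + 10
23 = 2×10 + 3
10 = 3×3 + 1
3 = 3×1 + 0  (stop)
So 813/79 = [10; 3, 2, 3, 3].

[10; 3, 2, 3, 3]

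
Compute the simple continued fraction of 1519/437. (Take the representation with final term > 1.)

[3; 2, 9, 1, 9, 2]

1519 = 3*437 + 208
437 = 2*208 + 21
208 = 9*21 + 19
21 = 1*19 + 2
19 = 9*2 + 1
2 = 2*1 + 0  (stop)
So 1519/437 = [3; 2, 9, 1, 9, 2].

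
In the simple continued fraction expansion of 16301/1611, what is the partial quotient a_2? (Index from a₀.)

2

16301 = 10·1611 + 191   →  a_0 = 10
1611 = 8·191 + 83   →  a_1 = 8
191 = 2·83 + 25   →  a_2 = 2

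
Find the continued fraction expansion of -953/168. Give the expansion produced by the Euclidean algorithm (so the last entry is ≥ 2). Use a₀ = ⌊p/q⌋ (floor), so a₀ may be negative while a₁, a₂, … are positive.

[-6; 3, 18, 3]

-953 = -6×168 + 55
168 = 3×55 + 3
55 = 18×3 + 1
3 = 3×1 + 0  (stop)
So -953/168 = [-6; 3, 18, 3].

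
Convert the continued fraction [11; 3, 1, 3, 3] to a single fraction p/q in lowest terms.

552/49

Using pₖ = aₖpₖ₋₁ + pₖ₋₂ and qₖ = aₖqₖ₋₁ + qₖ₋₂:
  k=0: a=11, p=11, q=1
  k=1: a=3, p=34, q=3
  k=2: a=1, p=45, q=4
  k=3: a=3, p=169, q=15
  k=4: a=3, p=552, q=49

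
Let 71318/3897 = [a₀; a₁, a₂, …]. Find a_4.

71318 = 18·3897 + 1172   →  a_0 = 18
3897 = 3·1172 + 381   →  a_1 = 3
1172 = 3·381 + 29   →  a_2 = 3
381 = 13·29 + 4   →  a_3 = 13
29 = 7·4 + 1   →  a_4 = 7

7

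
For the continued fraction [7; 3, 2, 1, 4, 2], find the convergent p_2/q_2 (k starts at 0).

Using pₖ = aₖpₖ₋₁ + pₖ₋₂, qₖ = aₖqₖ₋₁ + qₖ₋₂ (with p₋₁=1, p₋₂=0, q₋₁=0, q₋₂=1):
  k=0: a=7, p=7, q=1
  k=1: a=3, p=22, q=3
  k=2: a=2, p=51, q=7

51/7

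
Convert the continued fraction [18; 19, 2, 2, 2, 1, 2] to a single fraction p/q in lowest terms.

Fold from the inside: start with 2/1.
  1 + 1/2 = 3/2
  2 + 2/3 = 8/3
  2 + 3/8 = 19/8
  2 + 8/19 = 46/19
  19 + 19/46 = 893/46
  18 + 46/893 = 16120/893

16120/893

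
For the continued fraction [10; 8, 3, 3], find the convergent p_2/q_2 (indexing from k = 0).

Using pₖ = aₖpₖ₋₁ + pₖ₋₂, qₖ = aₖqₖ₋₁ + qₖ₋₂ (with p₋₁=1, p₋₂=0, q₋₁=0, q₋₂=1):
  k=0: a=10, p=10, q=1
  k=1: a=8, p=81, q=8
  k=2: a=3, p=253, q=25

253/25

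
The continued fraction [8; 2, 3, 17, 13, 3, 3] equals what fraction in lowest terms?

Using pₖ = aₖpₖ₋₁ + pₖ₋₂ and qₖ = aₖqₖ₋₁ + qₖ₋₂:
  k=0: a=8, p=8, q=1
  k=1: a=2, p=17, q=2
  k=2: a=3, p=59, q=7
  k=3: a=17, p=1020, q=121
  k=4: a=13, p=13319, q=1580
  k=5: a=3, p=40977, q=4861
  k=6: a=3, p=136250, q=16163

136250/16163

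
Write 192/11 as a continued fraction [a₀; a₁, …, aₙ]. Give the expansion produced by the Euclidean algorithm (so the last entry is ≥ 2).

192 = 17*11 + 5
11 = 2*5 + 1
5 = 5*1 + 0  (stop)
So 192/11 = [17; 2, 5].

[17; 2, 5]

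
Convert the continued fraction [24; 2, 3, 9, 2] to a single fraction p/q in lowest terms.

Fold from the inside: start with 2/1.
  9 + 1/2 = 19/2
  3 + 2/19 = 59/19
  2 + 19/59 = 137/59
  24 + 59/137 = 3347/137

3347/137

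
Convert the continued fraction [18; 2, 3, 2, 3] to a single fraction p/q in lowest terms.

Fold from the inside: start with 3/1.
  2 + 1/3 = 7/3
  3 + 3/7 = 24/7
  2 + 7/24 = 55/24
  18 + 24/55 = 1014/55

1014/55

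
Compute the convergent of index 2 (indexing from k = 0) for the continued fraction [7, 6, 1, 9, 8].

50/7

Using pₖ = aₖpₖ₋₁ + pₖ₋₂, qₖ = aₖqₖ₋₁ + qₖ₋₂ (with p₋₁=1, p₋₂=0, q₋₁=0, q₋₂=1):
  k=0: a=7, p=7, q=1
  k=1: a=6, p=43, q=6
  k=2: a=1, p=50, q=7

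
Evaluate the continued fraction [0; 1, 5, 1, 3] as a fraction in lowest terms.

Using pₖ = aₖpₖ₋₁ + pₖ₋₂ and qₖ = aₖqₖ₋₁ + qₖ₋₂:
  k=0: a=0, p=0, q=1
  k=1: a=1, p=1, q=1
  k=2: a=5, p=5, q=6
  k=3: a=1, p=6, q=7
  k=4: a=3, p=23, q=27

23/27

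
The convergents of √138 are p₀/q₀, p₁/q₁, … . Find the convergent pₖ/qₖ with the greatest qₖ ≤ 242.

√138 = [11; 1, 2, 1, 22, …] (period length 4).
Convergents:
  p_0/q_0 = 11/1
  p_1/q_1 = 12/1
  p_2/q_2 = 35/3
  p_3/q_3 = 47/4
  p_4/q_4 = 1069/91
  p_5/q_5 = 1116/95
  p_6/q_6 = 3301/281
q_5 = 95 ≤ 242 < 281 = q_6, so the answer is 1116/95.

1116/95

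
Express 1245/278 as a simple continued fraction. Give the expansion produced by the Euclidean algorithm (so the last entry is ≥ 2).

[4; 2, 11, 12]

1245 = 4·278 + 133
278 = 2·133 + 12
133 = 11·12 + 1
12 = 12·1 + 0  (stop)
So 1245/278 = [4; 2, 11, 12].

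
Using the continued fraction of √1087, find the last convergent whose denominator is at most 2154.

√1087 = [32; 1, 31, 1, 64, …] (period length 4).
Convergents:
  p_0/q_0 = 32/1
  p_1/q_1 = 33/1
  p_2/q_2 = 1055/32
  p_3/q_3 = 1088/33
  p_4/q_4 = 70687/2144
  p_5/q_5 = 71775/2177
q_4 = 2144 ≤ 2154 < 2177 = q_5, so the answer is 70687/2144.

70687/2144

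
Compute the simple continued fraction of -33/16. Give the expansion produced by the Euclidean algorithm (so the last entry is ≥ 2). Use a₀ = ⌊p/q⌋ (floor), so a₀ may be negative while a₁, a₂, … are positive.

[-3; 1, 15]

-33 = -3·16 + 15
16 = 1·15 + 1
15 = 15·1 + 0  (stop)
So -33/16 = [-3; 1, 15].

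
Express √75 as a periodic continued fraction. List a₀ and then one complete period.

a₀ = ⌊√75⌋ = 8.

[8; 1, 1, 1, 16]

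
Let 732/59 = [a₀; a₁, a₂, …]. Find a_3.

5

732 = 12·59 + 24   →  a_0 = 12
59 = 2·24 + 11   →  a_1 = 2
24 = 2·11 + 2   →  a_2 = 2
11 = 5·2 + 1   →  a_3 = 5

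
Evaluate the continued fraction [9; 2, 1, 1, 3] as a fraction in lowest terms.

169/18

Fold from the inside: start with 3/1.
  1 + 1/3 = 4/3
  1 + 3/4 = 7/4
  2 + 4/7 = 18/7
  9 + 7/18 = 169/18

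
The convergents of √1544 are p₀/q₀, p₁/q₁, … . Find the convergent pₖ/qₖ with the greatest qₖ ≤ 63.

√1544 = [39; 3, 2, 2, 9, 2, 2, 3, 78, …] (period length 8).
Convergents:
  p_0/q_0 = 39/1
  p_1/q_1 = 118/3
  p_2/q_2 = 275/7
  p_3/q_3 = 668/17
  p_4/q_4 = 6287/160
q_3 = 17 ≤ 63 < 160 = q_4, so the answer is 668/17.

668/17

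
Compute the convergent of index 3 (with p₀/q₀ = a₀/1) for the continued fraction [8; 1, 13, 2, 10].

Using pₖ = aₖpₖ₋₁ + pₖ₋₂, qₖ = aₖqₖ₋₁ + qₖ₋₂ (with p₋₁=1, p₋₂=0, q₋₁=0, q₋₂=1):
  k=0: a=8, p=8, q=1
  k=1: a=1, p=9, q=1
  k=2: a=13, p=125, q=14
  k=3: a=2, p=259, q=29

259/29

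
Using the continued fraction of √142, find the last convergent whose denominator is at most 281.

√142 = [11; 1, 10, 1, 22, …] (period length 4).
Convergents:
  p_0/q_0 = 11/1
  p_1/q_1 = 12/1
  p_2/q_2 = 131/11
  p_3/q_3 = 143/12
  p_4/q_4 = 3277/275
  p_5/q_5 = 3420/287
q_4 = 275 ≤ 281 < 287 = q_5, so the answer is 3277/275.

3277/275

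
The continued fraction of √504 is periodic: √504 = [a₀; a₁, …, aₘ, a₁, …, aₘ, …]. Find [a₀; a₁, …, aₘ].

[22; 2, 4, 2, 44]

a₀ = ⌊√504⌋ = 22.
With m₀=0, d₀=1 and mₖ₊₁ = dₖaₖ − mₖ, dₖ₊₁ = (n − mₖ₊₁²)/dₖ, aₖ₊₁ = ⌊(a₀+mₖ₊₁)/dₖ₊₁⌋:
  k=1: m=22, d=20, a=2
  k=2: m=18, d=9, a=4
  k=3: m=18, d=20, a=2
  k=4: m=22, d=1, a=44
d=1 and a=2a₀=44 at k=4, so the next step gives (m, d) = (22, 20) again — its k=1 value — and the period has length 4.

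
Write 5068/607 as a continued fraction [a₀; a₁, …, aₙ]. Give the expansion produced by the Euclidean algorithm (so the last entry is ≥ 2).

[8; 2, 1, 6, 3, 4, 2]

5068 = 8·607 + 212
607 = 2·212 + 183
212 = 1·183 + 29
183 = 6·29 + 9
29 = 3·9 + 2
9 = 4·2 + 1
2 = 2·1 + 0  (stop)
So 5068/607 = [8; 2, 1, 6, 3, 4, 2].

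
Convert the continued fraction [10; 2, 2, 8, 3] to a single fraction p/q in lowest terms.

1363/131

Fold from the inside: start with 3/1.
  8 + 1/3 = 25/3
  2 + 3/25 = 53/25
  2 + 25/53 = 131/53
  10 + 53/131 = 1363/131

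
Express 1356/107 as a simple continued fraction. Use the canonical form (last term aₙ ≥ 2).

[12; 1, 2, 17, 2]

1356 = 12×107 + 72
107 = 1×72 + 35
72 = 2×35 + 2
35 = 17×2 + 1
2 = 2×1 + 0  (stop)
So 1356/107 = [12; 1, 2, 17, 2].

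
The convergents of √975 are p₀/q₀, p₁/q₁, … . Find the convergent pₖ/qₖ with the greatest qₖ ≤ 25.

281/9

√975 = [31; 4, 2, 4, 62, …] (period length 4).
Convergents:
  p_0/q_0 = 31/1
  p_1/q_1 = 125/4
  p_2/q_2 = 281/9
  p_3/q_3 = 1249/40
q_2 = 9 ≤ 25 < 40 = q_3, so the answer is 281/9.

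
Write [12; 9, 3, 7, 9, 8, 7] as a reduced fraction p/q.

Fold from the inside: start with 7/1.
  8 + 1/7 = 57/7
  9 + 7/57 = 520/57
  7 + 57/520 = 3697/520
  3 + 520/3697 = 11611/3697
  9 + 3697/11611 = 108196/11611
  12 + 11611/108196 = 1309963/108196

1309963/108196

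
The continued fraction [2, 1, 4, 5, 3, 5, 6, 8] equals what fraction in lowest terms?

62526/22273

Fold from the inside: start with 8/1.
  6 + 1/8 = 49/8
  5 + 8/49 = 253/49
  3 + 49/253 = 808/253
  5 + 253/808 = 4293/808
  4 + 808/4293 = 17980/4293
  1 + 4293/17980 = 22273/17980
  2 + 17980/22273 = 62526/22273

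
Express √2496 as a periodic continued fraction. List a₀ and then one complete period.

[49; 1, 23, 1, 98]

a₀ = ⌊√2496⌋ = 49.
With m₀=0, d₀=1 and mₖ₊₁ = dₖaₖ − mₖ, dₖ₊₁ = (n − mₖ₊₁²)/dₖ, aₖ₊₁ = ⌊(a₀+mₖ₊₁)/dₖ₊₁⌋:
  k=1: m=49, d=95, a=1
  k=2: m=46, d=4, a=23
  k=3: m=46, d=95, a=1
  k=4: m=49, d=1, a=98
d=1 and a=2a₀=98 at k=4, so the next step gives (m, d) = (49, 95) again — its k=1 value — and the period has length 4.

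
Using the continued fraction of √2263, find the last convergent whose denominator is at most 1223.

√2263 = [47; 1, 1, 3, 47, 3, 1, 1, 94, …] (period length 8).
Convergents:
  p_0/q_0 = 47/1
  p_1/q_1 = 48/1
  p_2/q_2 = 95/2
  p_3/q_3 = 333/7
  p_4/q_4 = 15746/331
  p_5/q_5 = 47571/1000
  p_6/q_6 = 63317/1331
q_5 = 1000 ≤ 1223 < 1331 = q_6, so the answer is 47571/1000.

47571/1000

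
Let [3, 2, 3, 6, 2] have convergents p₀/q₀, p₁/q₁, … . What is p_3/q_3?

151/44

Using pₖ = aₖpₖ₋₁ + pₖ₋₂, qₖ = aₖqₖ₋₁ + qₖ₋₂ (with p₋₁=1, p₋₂=0, q₋₁=0, q₋₂=1):
  k=0: a=3, p=3, q=1
  k=1: a=2, p=7, q=2
  k=2: a=3, p=24, q=7
  k=3: a=6, p=151, q=44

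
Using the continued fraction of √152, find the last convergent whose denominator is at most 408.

√152 = [12; 3, 24, …] (period length 2).
Convergents:
  p_0/q_0 = 12/1
  p_1/q_1 = 37/3
  p_2/q_2 = 900/73
  p_3/q_3 = 2737/222
  p_4/q_4 = 66588/5401
q_3 = 222 ≤ 408 < 5401 = q_4, so the answer is 2737/222.

2737/222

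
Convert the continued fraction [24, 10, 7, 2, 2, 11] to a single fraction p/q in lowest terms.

103070/4277

Using pₖ = aₖpₖ₋₁ + pₖ₋₂ and qₖ = aₖqₖ₋₁ + qₖ₋₂:
  k=0: a=24, p=24, q=1
  k=1: a=10, p=241, q=10
  k=2: a=7, p=1711, q=71
  k=3: a=2, p=3663, q=152
  k=4: a=2, p=9037, q=375
  k=5: a=11, p=103070, q=4277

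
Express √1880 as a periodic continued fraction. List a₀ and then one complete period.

a₀ = ⌊√1880⌋ = 43.
With m₀=0, d₀=1 and mₖ₊₁ = dₖaₖ − mₖ, dₖ₊₁ = (n − mₖ₊₁²)/dₖ, aₖ₊₁ = ⌊(a₀+mₖ₊₁)/dₖ₊₁⌋:
  k=1: m=43, d=31, a=2
  k=2: m=19, d=49, a=1
  k=3: m=30, d=20, a=3
  k=4: m=30, d=49, a=1
  k=5: m=19, d=31, a=2
  k=6: m=43, d=1, a=86
d=1 and a=2a₀=86 at k=6, so the next step gives (m, d) = (43, 31) again — its k=1 value — and the period has length 6.

[43; 2, 1, 3, 1, 2, 86]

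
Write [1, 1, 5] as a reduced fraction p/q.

Using pₖ = aₖpₖ₋₁ + pₖ₋₂ and qₖ = aₖqₖ₋₁ + qₖ₋₂:
  k=0: a=1, p=1, q=1
  k=1: a=1, p=2, q=1
  k=2: a=5, p=11, q=6

11/6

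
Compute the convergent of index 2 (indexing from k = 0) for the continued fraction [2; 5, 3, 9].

35/16

Using pₖ = aₖpₖ₋₁ + pₖ₋₂, qₖ = aₖqₖ₋₁ + qₖ₋₂ (with p₋₁=1, p₋₂=0, q₋₁=0, q₋₂=1):
  k=0: a=2, p=2, q=1
  k=1: a=5, p=11, q=5
  k=2: a=3, p=35, q=16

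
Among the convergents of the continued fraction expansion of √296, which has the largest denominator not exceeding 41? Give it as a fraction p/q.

671/39

√296 = [17; 4, 1, 7, 1, 4, 34, …] (period length 6).
Convergents:
  p_0/q_0 = 17/1
  p_1/q_1 = 69/4
  p_2/q_2 = 86/5
  p_3/q_3 = 671/39
  p_4/q_4 = 757/44
q_3 = 39 ≤ 41 < 44 = q_4, so the answer is 671/39.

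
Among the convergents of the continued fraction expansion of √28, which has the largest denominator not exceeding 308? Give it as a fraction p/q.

√28 = [5; 3, 2, 3, 10, …] (period length 4).
Convergents:
  p_0/q_0 = 5/1
  p_1/q_1 = 16/3
  p_2/q_2 = 37/7
  p_3/q_3 = 127/24
  p_4/q_4 = 1307/247
  p_5/q_5 = 4048/765
q_4 = 247 ≤ 308 < 765 = q_5, so the answer is 1307/247.

1307/247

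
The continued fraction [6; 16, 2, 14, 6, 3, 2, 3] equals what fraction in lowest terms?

Fold from the inside: start with 3/1.
  2 + 1/3 = 7/3
  3 + 3/7 = 24/7
  6 + 7/24 = 151/24
  14 + 24/151 = 2138/151
  2 + 151/2138 = 4427/2138
  16 + 2138/4427 = 72970/4427
  6 + 4427/72970 = 442247/72970

442247/72970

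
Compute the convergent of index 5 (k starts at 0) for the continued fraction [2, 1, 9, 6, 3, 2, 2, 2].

1297/447

Using pₖ = aₖpₖ₋₁ + pₖ₋₂, qₖ = aₖqₖ₋₁ + qₖ₋₂ (with p₋₁=1, p₋₂=0, q₋₁=0, q₋₂=1):
  k=0: a=2, p=2, q=1
  k=1: a=1, p=3, q=1
  k=2: a=9, p=29, q=10
  k=3: a=6, p=177, q=61
  k=4: a=3, p=560, q=193
  k=5: a=2, p=1297, q=447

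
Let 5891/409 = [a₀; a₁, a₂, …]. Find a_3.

11

5891 = 14·409 + 165   →  a_0 = 14
409 = 2·165 + 79   →  a_1 = 2
165 = 2·79 + 7   →  a_2 = 2
79 = 11·7 + 2   →  a_3 = 11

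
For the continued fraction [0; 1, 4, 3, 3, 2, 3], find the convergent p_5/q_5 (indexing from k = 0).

Using pₖ = aₖpₖ₋₁ + pₖ₋₂, qₖ = aₖqₖ₋₁ + qₖ₋₂ (with p₋₁=1, p₋₂=0, q₋₁=0, q₋₂=1):
  k=0: a=0, p=0, q=1
  k=1: a=1, p=1, q=1
  k=2: a=4, p=4, q=5
  k=3: a=3, p=13, q=16
  k=4: a=3, p=43, q=53
  k=5: a=2, p=99, q=122

99/122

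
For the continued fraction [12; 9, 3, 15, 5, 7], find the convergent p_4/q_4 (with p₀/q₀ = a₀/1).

26309/2173

Using pₖ = aₖpₖ₋₁ + pₖ₋₂, qₖ = aₖqₖ₋₁ + qₖ₋₂ (with p₋₁=1, p₋₂=0, q₋₁=0, q₋₂=1):
  k=0: a=12, p=12, q=1
  k=1: a=9, p=109, q=9
  k=2: a=3, p=339, q=28
  k=3: a=15, p=5194, q=429
  k=4: a=5, p=26309, q=2173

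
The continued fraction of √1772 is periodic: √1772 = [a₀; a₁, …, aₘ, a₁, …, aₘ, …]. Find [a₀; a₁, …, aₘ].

a₀ = ⌊√1772⌋ = 42.
With m₀=0, d₀=1 and mₖ₊₁ = dₖaₖ − mₖ, dₖ₊₁ = (n − mₖ₊₁²)/dₖ, aₖ₊₁ = ⌊(a₀+mₖ₊₁)/dₖ₊₁⌋:
  k=1: m=42, d=8, a=10
  k=2: m=38, d=41, a=1
  k=3: m=3, d=43, a=1
  k=4: m=40, d=4, a=20
  k=5: m=40, d=43, a=1
  k=6: m=3, d=41, a=1
  k=7: m=38, d=8, a=10
  k=8: m=42, d=1, a=84
d=1 and a=2a₀=84 at k=8, so the next step gives (m, d) = (42, 8) again — its k=1 value — and the period has length 8.

[42; 10, 1, 1, 20, 1, 1, 10, 84]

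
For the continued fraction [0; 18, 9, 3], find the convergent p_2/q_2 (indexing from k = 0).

9/163

Using pₖ = aₖpₖ₋₁ + pₖ₋₂, qₖ = aₖqₖ₋₁ + qₖ₋₂ (with p₋₁=1, p₋₂=0, q₋₁=0, q₋₂=1):
  k=0: a=0, p=0, q=1
  k=1: a=18, p=1, q=18
  k=2: a=9, p=9, q=163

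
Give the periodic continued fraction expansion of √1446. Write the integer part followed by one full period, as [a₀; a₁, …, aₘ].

[38; 38, 76]

a₀ = ⌊√1446⌋ = 38.
With m₀=0, d₀=1 and mₖ₊₁ = dₖaₖ − mₖ, dₖ₊₁ = (n − mₖ₊₁²)/dₖ, aₖ₊₁ = ⌊(a₀+mₖ₊₁)/dₖ₊₁⌋:
  k=1: m=38, d=2, a=38
  k=2: m=38, d=1, a=76
d=1 and a=2a₀=76 at k=2, so the next step gives (m, d) = (38, 2) again — its k=1 value — and the period has length 2.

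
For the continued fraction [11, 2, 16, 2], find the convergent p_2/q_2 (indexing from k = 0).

Using pₖ = aₖpₖ₋₁ + pₖ₋₂, qₖ = aₖqₖ₋₁ + qₖ₋₂ (with p₋₁=1, p₋₂=0, q₋₁=0, q₋₂=1):
  k=0: a=11, p=11, q=1
  k=1: a=2, p=23, q=2
  k=2: a=16, p=379, q=33

379/33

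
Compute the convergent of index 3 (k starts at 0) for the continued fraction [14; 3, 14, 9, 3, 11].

5587/390

Using pₖ = aₖpₖ₋₁ + pₖ₋₂, qₖ = aₖqₖ₋₁ + qₖ₋₂ (with p₋₁=1, p₋₂=0, q₋₁=0, q₋₂=1):
  k=0: a=14, p=14, q=1
  k=1: a=3, p=43, q=3
  k=2: a=14, p=616, q=43
  k=3: a=9, p=5587, q=390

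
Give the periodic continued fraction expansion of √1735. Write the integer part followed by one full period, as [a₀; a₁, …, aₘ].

a₀ = ⌊√1735⌋ = 41.
With m₀=0, d₀=1 and mₖ₊₁ = dₖaₖ − mₖ, dₖ₊₁ = (n − mₖ₊₁²)/dₖ, aₖ₊₁ = ⌊(a₀+mₖ₊₁)/dₖ₊₁⌋:
  k=1: m=41, d=54, a=1
  k=2: m=13, d=29, a=1
  k=3: m=16, d=51, a=1
  k=4: m=35, d=10, a=7
  k=5: m=35, d=51, a=1
  k=6: m=16, d=29, a=1
  k=7: m=13, d=54, a=1
  k=8: m=41, d=1, a=82
d=1 and a=2a₀=82 at k=8, so the next step gives (m, d) = (41, 54) again — its k=1 value — and the period has length 8.

[41; 1, 1, 1, 7, 1, 1, 1, 82]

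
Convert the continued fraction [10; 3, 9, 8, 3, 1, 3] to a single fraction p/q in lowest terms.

36301/3517

Using pₖ = aₖpₖ₋₁ + pₖ₋₂ and qₖ = aₖqₖ₋₁ + qₖ₋₂:
  k=0: a=10, p=10, q=1
  k=1: a=3, p=31, q=3
  k=2: a=9, p=289, q=28
  k=3: a=8, p=2343, q=227
  k=4: a=3, p=7318, q=709
  k=5: a=1, p=9661, q=936
  k=6: a=3, p=36301, q=3517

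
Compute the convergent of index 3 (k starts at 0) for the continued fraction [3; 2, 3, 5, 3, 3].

Using pₖ = aₖpₖ₋₁ + pₖ₋₂, qₖ = aₖqₖ₋₁ + qₖ₋₂ (with p₋₁=1, p₋₂=0, q₋₁=0, q₋₂=1):
  k=0: a=3, p=3, q=1
  k=1: a=2, p=7, q=2
  k=2: a=3, p=24, q=7
  k=3: a=5, p=127, q=37

127/37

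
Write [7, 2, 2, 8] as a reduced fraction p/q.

Fold from the inside: start with 8/1.
  2 + 1/8 = 17/8
  2 + 8/17 = 42/17
  7 + 17/42 = 311/42

311/42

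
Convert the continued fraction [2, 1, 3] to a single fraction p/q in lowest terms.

11/4

Using pₖ = aₖpₖ₋₁ + pₖ₋₂ and qₖ = aₖqₖ₋₁ + qₖ₋₂:
  k=0: a=2, p=2, q=1
  k=1: a=1, p=3, q=1
  k=2: a=3, p=11, q=4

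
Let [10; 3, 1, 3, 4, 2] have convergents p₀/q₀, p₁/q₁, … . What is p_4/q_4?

Using pₖ = aₖpₖ₋₁ + pₖ₋₂, qₖ = aₖqₖ₋₁ + qₖ₋₂ (with p₋₁=1, p₋₂=0, q₋₁=0, q₋₂=1):
  k=0: a=10, p=10, q=1
  k=1: a=3, p=31, q=3
  k=2: a=1, p=41, q=4
  k=3: a=3, p=154, q=15
  k=4: a=4, p=657, q=64

657/64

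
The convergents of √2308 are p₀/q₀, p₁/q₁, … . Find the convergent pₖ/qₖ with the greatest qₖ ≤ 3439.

√2308 = [48; 24, 96, …] (period length 2).
Convergents:
  p_0/q_0 = 48/1
  p_1/q_1 = 1153/24
  p_2/q_2 = 110736/2305
  p_3/q_3 = 2658817/55344
q_2 = 2305 ≤ 3439 < 55344 = q_3, so the answer is 110736/2305.

110736/2305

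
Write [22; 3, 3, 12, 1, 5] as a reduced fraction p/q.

Fold from the inside: start with 5/1.
  1 + 1/5 = 6/5
  12 + 5/6 = 77/6
  3 + 6/77 = 237/77
  3 + 77/237 = 788/237
  22 + 237/788 = 17573/788

17573/788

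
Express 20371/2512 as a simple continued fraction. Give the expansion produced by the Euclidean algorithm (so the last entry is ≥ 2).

20371 = 8×2512 + 275
2512 = 9×275 + 37
275 = 7×37 + 16
37 = 2×16 + 5
16 = 3×5 + 1
5 = 5×1 + 0  (stop)
So 20371/2512 = [8; 9, 7, 2, 3, 5].

[8; 9, 7, 2, 3, 5]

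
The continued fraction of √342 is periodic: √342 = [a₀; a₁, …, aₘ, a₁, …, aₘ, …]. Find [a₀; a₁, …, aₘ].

[18; 2, 36]

a₀ = ⌊√342⌋ = 18.
With m₀=0, d₀=1 and mₖ₊₁ = dₖaₖ − mₖ, dₖ₊₁ = (n − mₖ₊₁²)/dₖ, aₖ₊₁ = ⌊(a₀+mₖ₊₁)/dₖ₊₁⌋:
  k=1: m=18, d=18, a=2
  k=2: m=18, d=1, a=36
d=1 and a=2a₀=36 at k=2, so the next step gives (m, d) = (18, 18) again — its k=1 value — and the period has length 2.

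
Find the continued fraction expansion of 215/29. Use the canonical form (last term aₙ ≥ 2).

215 = 7*29 + 12
29 = 2*12 + 5
12 = 2*5 + 2
5 = 2*2 + 1
2 = 2*1 + 0  (stop)
So 215/29 = [7; 2, 2, 2, 2].

[7; 2, 2, 2, 2]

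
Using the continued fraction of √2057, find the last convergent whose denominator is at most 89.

2177/48

√2057 = [45; 2, 1, 4, 1, 2, 90, …] (period length 6).
Convergents:
  p_0/q_0 = 45/1
  p_1/q_1 = 91/2
  p_2/q_2 = 136/3
  p_3/q_3 = 635/14
  p_4/q_4 = 771/17
  p_5/q_5 = 2177/48
  p_6/q_6 = 196701/4337
q_5 = 48 ≤ 89 < 4337 = q_6, so the answer is 2177/48.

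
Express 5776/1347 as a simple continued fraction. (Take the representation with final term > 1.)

5776 = 4·1347 + 388
1347 = 3·388 + 183
388 = 2·183 + 22
183 = 8·22 + 7
22 = 3·7 + 1
7 = 7·1 + 0  (stop)
So 5776/1347 = [4; 3, 2, 8, 3, 7].

[4; 3, 2, 8, 3, 7]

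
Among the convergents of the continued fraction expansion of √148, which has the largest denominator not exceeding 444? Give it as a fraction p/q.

1764/145

√148 = [12; 6, 24, …] (period length 2).
Convergents:
  p_0/q_0 = 12/1
  p_1/q_1 = 73/6
  p_2/q_2 = 1764/145
  p_3/q_3 = 10657/876
q_2 = 145 ≤ 444 < 876 = q_3, so the answer is 1764/145.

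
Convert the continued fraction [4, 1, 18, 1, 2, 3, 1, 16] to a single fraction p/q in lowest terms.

Fold from the inside: start with 16/1.
  1 + 1/16 = 17/16
  3 + 16/17 = 67/17
  2 + 17/67 = 151/67
  1 + 67/151 = 218/151
  18 + 151/218 = 4075/218
  1 + 218/4075 = 4293/4075
  4 + 4075/4293 = 21247/4293

21247/4293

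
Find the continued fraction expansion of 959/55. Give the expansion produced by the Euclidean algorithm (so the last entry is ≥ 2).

959 = 17·55 + 24
55 = 2·24 + 7
24 = 3·7 + 3
7 = 2·3 + 1
3 = 3·1 + 0  (stop)
So 959/55 = [17; 2, 3, 2, 3].

[17; 2, 3, 2, 3]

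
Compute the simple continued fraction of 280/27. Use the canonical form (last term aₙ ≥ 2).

280 = 10*27 + 10
27 = 2*10 + 7
10 = 1*7 + 3
7 = 2*3 + 1
3 = 3*1 + 0  (stop)
So 280/27 = [10; 2, 1, 2, 3].

[10; 2, 1, 2, 3]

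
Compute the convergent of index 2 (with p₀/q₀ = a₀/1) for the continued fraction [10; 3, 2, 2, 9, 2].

72/7

Using pₖ = aₖpₖ₋₁ + pₖ₋₂, qₖ = aₖqₖ₋₁ + qₖ₋₂ (with p₋₁=1, p₋₂=0, q₋₁=0, q₋₂=1):
  k=0: a=10, p=10, q=1
  k=1: a=3, p=31, q=3
  k=2: a=2, p=72, q=7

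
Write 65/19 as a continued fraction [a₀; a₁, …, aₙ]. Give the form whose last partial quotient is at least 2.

[3; 2, 2, 1, 2]

65 = 3·19 + 8
19 = 2·8 + 3
8 = 2·3 + 2
3 = 1·2 + 1
2 = 2·1 + 0  (stop)
So 65/19 = [3; 2, 2, 1, 2].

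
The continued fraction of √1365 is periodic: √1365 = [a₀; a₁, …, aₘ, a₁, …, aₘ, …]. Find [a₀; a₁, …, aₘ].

a₀ = ⌊√1365⌋ = 36.

[36; 1, 17, 2, 17, 1, 72]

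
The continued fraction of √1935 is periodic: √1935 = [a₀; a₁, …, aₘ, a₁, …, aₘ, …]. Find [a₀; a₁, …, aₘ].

a₀ = ⌊√1935⌋ = 43.

[43; 1, 86]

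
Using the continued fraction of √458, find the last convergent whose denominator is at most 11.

107/5

√458 = [21; 2, 2, 42, …] (period length 3).
Convergents:
  p_0/q_0 = 21/1
  p_1/q_1 = 43/2
  p_2/q_2 = 107/5
  p_3/q_3 = 4537/212
q_2 = 5 ≤ 11 < 212 = q_3, so the answer is 107/5.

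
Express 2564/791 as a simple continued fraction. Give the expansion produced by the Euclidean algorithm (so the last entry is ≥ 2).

[3; 4, 7, 13, 2]

2564 = 3·791 + 191
791 = 4·191 + 27
191 = 7·27 + 2
27 = 13·2 + 1
2 = 2·1 + 0  (stop)
So 2564/791 = [3; 4, 7, 13, 2].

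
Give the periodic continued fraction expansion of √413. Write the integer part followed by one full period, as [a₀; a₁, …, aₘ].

a₀ = ⌊√413⌋ = 20.

[20; 3, 9, 1, 4, 1, 9, 3, 40]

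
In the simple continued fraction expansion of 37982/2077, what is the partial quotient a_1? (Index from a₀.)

3

37982 = 18·2077 + 596   →  a_0 = 18
2077 = 3·596 + 289   →  a_1 = 3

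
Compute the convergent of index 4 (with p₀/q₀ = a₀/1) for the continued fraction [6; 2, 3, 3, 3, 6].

489/76

Using pₖ = aₖpₖ₋₁ + pₖ₋₂, qₖ = aₖqₖ₋₁ + qₖ₋₂ (with p₋₁=1, p₋₂=0, q₋₁=0, q₋₂=1):
  k=0: a=6, p=6, q=1
  k=1: a=2, p=13, q=2
  k=2: a=3, p=45, q=7
  k=3: a=3, p=148, q=23
  k=4: a=3, p=489, q=76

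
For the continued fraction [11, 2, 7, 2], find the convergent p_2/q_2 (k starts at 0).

Using pₖ = aₖpₖ₋₁ + pₖ₋₂, qₖ = aₖqₖ₋₁ + qₖ₋₂ (with p₋₁=1, p₋₂=0, q₋₁=0, q₋₂=1):
  k=0: a=11, p=11, q=1
  k=1: a=2, p=23, q=2
  k=2: a=7, p=172, q=15

172/15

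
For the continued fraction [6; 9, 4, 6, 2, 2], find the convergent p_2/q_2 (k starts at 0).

Using pₖ = aₖpₖ₋₁ + pₖ₋₂, qₖ = aₖqₖ₋₁ + qₖ₋₂ (with p₋₁=1, p₋₂=0, q₋₁=0, q₋₂=1):
  k=0: a=6, p=6, q=1
  k=1: a=9, p=55, q=9
  k=2: a=4, p=226, q=37

226/37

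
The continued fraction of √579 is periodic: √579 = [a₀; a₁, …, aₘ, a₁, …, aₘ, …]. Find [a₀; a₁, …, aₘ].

[24; 16, 48]

a₀ = ⌊√579⌋ = 24.
With m₀=0, d₀=1 and mₖ₊₁ = dₖaₖ − mₖ, dₖ₊₁ = (n − mₖ₊₁²)/dₖ, aₖ₊₁ = ⌊(a₀+mₖ₊₁)/dₖ₊₁⌋:
  k=1: m=24, d=3, a=16
  k=2: m=24, d=1, a=48
d=1 and a=2a₀=48 at k=2, so the next step gives (m, d) = (24, 3) again — its k=1 value — and the period has length 2.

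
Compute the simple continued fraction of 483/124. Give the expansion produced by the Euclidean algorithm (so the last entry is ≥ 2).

[3; 1, 8, 1, 1, 6]

483 = 3*124 + 111
124 = 1*111 + 13
111 = 8*13 + 7
13 = 1*7 + 6
7 = 1*6 + 1
6 = 6*1 + 0  (stop)
So 483/124 = [3; 1, 8, 1, 1, 6].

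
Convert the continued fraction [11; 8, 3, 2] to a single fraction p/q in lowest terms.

Fold from the inside: start with 2/1.
  3 + 1/2 = 7/2
  8 + 2/7 = 58/7
  11 + 7/58 = 645/58

645/58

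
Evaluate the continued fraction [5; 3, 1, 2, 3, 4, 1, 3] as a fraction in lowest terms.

Fold from the inside: start with 3/1.
  1 + 1/3 = 4/3
  4 + 3/4 = 19/4
  3 + 4/19 = 61/19
  2 + 19/61 = 141/61
  1 + 61/141 = 202/141
  3 + 141/202 = 747/202
  5 + 202/747 = 3937/747

3937/747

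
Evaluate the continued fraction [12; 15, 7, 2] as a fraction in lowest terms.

Fold from the inside: start with 2/1.
  7 + 1/2 = 15/2
  15 + 2/15 = 227/15
  12 + 15/227 = 2739/227

2739/227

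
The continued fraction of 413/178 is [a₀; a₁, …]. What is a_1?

3

413 = 2·178 + 57   →  a_0 = 2
178 = 3·57 + 7   →  a_1 = 3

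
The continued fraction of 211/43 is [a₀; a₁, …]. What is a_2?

211 = 4·43 + 39   →  a_0 = 4
43 = 1·39 + 4   →  a_1 = 1
39 = 9·4 + 3   →  a_2 = 9

9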